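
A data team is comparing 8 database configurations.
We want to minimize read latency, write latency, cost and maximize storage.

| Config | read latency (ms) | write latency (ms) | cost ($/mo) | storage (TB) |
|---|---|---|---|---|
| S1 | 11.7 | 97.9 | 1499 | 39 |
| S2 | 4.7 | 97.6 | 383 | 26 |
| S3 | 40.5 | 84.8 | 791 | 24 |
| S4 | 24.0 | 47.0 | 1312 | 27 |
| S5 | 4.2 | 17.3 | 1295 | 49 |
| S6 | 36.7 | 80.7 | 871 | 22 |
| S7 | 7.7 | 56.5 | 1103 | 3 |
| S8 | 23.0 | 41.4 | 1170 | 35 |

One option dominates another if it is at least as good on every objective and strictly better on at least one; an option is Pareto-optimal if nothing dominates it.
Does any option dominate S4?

S5 vs S4: read latency 4.2≤24.0, write latency 17.3≤47.0, cost 1295≤1312, storage 49≥27 — S5 is at least as good on every objective and strictly better on at least one, so S5 dominates S4.

Yes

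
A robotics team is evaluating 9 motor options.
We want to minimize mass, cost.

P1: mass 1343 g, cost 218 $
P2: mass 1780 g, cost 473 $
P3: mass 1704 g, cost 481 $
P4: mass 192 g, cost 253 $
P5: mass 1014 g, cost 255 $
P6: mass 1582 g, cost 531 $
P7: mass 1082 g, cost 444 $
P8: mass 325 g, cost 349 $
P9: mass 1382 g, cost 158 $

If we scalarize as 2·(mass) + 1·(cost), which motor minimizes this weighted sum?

P1: 2·1343 + 1·218 = 2904
P2: 2·1780 + 1·473 = 4033
P3: 2·1704 + 1·481 = 3889
P4: 2·192 + 1·253 = 637
P5: 2·1014 + 1·255 = 2283
P6: 2·1582 + 1·531 = 3695
P7: 2·1082 + 1·444 = 2608
P8: 2·325 + 1·349 = 999
P9: 2·1382 + 1·158 = 2922
Lowest: P4 at 637.

P4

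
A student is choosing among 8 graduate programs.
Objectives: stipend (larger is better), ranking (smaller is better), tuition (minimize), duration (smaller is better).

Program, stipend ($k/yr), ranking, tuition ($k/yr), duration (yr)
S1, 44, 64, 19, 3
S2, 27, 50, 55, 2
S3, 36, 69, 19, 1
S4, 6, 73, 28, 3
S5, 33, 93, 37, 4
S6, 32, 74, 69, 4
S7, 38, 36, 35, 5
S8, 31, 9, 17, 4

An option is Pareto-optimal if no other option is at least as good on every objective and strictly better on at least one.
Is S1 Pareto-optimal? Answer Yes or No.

S2: worse on stipend (27 vs 44).
S3: worse on stipend (36 vs 44).
S4: worse on stipend (6 vs 44).
S5: worse on stipend (33 vs 44).
S6: worse on stipend (32 vs 44).
S7: worse on stipend (38 vs 44).
S8: worse on stipend (31 vs 44).
No option is at least as good as S1 on every objective and strictly better on one.

Yes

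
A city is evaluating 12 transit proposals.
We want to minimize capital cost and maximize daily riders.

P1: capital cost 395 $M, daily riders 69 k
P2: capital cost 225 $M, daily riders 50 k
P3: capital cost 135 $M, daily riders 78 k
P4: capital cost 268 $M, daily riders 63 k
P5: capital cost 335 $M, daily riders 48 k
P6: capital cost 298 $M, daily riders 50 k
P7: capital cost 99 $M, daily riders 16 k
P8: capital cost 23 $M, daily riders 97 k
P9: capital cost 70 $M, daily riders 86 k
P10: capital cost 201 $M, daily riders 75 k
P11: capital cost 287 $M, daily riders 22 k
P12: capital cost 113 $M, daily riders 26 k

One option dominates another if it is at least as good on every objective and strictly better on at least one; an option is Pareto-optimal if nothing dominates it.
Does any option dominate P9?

Yes

P8 vs P9: capital cost 23≤70, daily riders 97≥86 — P8 is at least as good on every objective and strictly better on at least one, so P8 dominates P9.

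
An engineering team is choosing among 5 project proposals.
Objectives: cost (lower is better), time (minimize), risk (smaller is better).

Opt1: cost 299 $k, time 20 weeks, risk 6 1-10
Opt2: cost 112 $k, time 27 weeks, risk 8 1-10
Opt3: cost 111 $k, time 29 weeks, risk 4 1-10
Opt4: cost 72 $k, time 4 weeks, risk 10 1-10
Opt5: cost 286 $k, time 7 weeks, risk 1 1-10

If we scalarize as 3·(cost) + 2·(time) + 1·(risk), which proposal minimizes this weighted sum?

Opt4

Opt1: 3·299 + 2·20 + 1·6 = 943
Opt2: 3·112 + 2·27 + 1·8 = 398
Opt3: 3·111 + 2·29 + 1·4 = 395
Opt4: 3·72 + 2·4 + 1·10 = 234
Opt5: 3·286 + 2·7 + 1·1 = 873
Lowest: Opt4 at 234.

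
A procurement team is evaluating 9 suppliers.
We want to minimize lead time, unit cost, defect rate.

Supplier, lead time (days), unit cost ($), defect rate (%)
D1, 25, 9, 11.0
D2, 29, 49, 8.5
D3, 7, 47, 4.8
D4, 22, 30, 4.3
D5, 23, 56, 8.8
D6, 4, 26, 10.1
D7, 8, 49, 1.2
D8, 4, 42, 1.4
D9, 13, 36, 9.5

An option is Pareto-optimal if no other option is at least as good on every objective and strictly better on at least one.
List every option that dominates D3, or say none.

D8

D8: lead time 4≤7, unit cost 42≤47, defect rate 1.4≤4.8 — dominates D3.
Others (D1, D2, D4, D5, D6, D7, D9) are each worse than D3 on at least one objective.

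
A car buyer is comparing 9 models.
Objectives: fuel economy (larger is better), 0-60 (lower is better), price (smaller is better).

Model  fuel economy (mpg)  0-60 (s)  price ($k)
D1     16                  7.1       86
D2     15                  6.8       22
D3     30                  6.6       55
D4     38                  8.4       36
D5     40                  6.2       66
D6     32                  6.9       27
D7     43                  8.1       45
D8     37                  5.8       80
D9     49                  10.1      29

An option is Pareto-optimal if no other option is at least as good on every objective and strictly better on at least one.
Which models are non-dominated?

D1: dominated by D3 (fuel economy 30≥16, 0-60 6.6≤7.1, price 55≤86).
D2: not dominated (best price).
D3: not dominated.
D4: not dominated.
D5: not dominated.
D6: not dominated.
D7: not dominated.
D8: not dominated (best 0-60).
D9: not dominated (best fuel economy).

D2, D3, D4, D5, D6, D7, D8, D9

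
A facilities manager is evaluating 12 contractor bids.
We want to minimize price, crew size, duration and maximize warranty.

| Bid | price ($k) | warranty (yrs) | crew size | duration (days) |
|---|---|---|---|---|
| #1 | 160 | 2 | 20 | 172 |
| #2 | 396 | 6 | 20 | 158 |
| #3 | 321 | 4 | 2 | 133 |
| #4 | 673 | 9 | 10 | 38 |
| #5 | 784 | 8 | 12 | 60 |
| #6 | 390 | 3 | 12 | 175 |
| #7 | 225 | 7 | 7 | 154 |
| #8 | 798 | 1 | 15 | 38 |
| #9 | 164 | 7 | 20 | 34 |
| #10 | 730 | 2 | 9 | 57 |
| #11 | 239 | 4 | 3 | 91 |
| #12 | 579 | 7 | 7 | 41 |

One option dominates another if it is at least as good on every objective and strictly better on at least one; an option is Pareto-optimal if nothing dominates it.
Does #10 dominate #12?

#10 vs #12: #10 is worse on price (730 vs 579), so it does not dominate #12.

No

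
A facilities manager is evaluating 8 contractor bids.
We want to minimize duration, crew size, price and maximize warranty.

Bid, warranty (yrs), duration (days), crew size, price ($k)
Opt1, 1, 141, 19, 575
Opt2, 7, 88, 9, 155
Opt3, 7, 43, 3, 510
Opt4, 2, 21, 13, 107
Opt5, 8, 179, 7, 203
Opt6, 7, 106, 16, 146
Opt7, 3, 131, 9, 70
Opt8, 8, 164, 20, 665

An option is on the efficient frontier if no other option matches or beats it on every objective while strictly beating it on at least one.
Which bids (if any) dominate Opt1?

Opt2, Opt3, Opt4, Opt6, Opt7

Opt2: warranty 7≥1, duration 88≤141, crew size 9≤19, price 155≤575 — dominates Opt1.
Opt3: warranty 7≥1, duration 43≤141, crew size 3≤19, price 510≤575 — dominates Opt1.
Opt4: warranty 2≥1, duration 21≤141, crew size 13≤19, price 107≤575 — dominates Opt1.
Opt6: warranty 7≥1, duration 106≤141, crew size 16≤19, price 146≤575 — dominates Opt1.
Opt7: warranty 3≥1, duration 131≤141, crew size 9≤19, price 70≤575 — dominates Opt1.
Others (Opt5, Opt8) are each worse than Opt1 on at least one objective.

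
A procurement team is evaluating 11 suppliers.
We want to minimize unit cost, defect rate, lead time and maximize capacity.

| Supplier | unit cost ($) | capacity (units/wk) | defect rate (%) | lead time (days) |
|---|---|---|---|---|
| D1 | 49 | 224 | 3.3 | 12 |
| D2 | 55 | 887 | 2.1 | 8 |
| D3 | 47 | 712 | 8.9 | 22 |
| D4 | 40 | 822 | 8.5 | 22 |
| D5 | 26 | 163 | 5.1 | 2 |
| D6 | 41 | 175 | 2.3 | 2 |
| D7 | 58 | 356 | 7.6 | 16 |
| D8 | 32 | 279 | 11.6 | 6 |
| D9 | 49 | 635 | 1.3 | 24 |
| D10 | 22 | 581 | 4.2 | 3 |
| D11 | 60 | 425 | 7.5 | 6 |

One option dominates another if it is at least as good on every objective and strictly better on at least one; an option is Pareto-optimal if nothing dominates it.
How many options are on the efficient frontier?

D1: not dominated.
D2: not dominated (best capacity).
D3: dominated by D4 (unit cost 40≤47, capacity 822≥712, defect rate 8.5≤8.9, lead time 22≤22).
D4: not dominated.
D5: not dominated.
D6: not dominated.
D7: dominated by D2 (unit cost 55≤58, capacity 887≥356, defect rate 2.1≤7.6, lead time 8≤16).
D8: dominated by D10 (unit cost 22≤32, capacity 581≥279, defect rate 4.2≤11.6, lead time 3≤6).
D9: not dominated (best defect rate).
D10: not dominated (best unit cost).
D11: dominated by D10 (unit cost 22≤60, capacity 581≥425, defect rate 4.2≤7.5, lead time 3≤6).
Pareto-optimal: D1, D2, D4, D5, D6, D9, D10 → 7.

7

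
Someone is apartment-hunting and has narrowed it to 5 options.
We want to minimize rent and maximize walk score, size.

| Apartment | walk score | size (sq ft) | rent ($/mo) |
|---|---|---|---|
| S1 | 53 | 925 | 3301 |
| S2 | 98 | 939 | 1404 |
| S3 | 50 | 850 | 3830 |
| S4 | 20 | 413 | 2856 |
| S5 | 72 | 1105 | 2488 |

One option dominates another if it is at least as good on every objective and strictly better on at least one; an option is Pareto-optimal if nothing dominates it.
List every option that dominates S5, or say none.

S1: worse on walk score (53 vs 72).
S2: worse on size (939 vs 1105).
S3: worse on walk score (50 vs 72).
S4: worse on walk score (20 vs 72).
No option dominates S5.

none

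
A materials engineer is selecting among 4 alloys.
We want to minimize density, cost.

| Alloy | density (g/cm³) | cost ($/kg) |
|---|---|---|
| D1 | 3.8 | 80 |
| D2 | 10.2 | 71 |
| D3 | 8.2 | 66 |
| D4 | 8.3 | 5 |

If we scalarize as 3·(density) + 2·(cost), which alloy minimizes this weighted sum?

D1: 3·3.8 + 2·80 = 171.4
D2: 3·10.2 + 2·71 = 172.6
D3: 3·8.2 + 2·66 = 156.6
D4: 3·8.3 + 2·5 = 34.9
Lowest: D4 at 34.9.

D4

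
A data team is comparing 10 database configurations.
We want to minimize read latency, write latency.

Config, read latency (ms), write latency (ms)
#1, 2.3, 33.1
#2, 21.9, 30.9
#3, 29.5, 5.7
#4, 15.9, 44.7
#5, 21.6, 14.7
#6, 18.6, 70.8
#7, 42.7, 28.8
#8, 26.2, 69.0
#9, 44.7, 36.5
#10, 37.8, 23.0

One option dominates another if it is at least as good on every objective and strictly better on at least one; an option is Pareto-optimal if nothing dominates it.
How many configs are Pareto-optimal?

#1: not dominated (best read latency).
#2: dominated by #5 (read latency 21.6≤21.9, write latency 14.7≤30.9).
#3: not dominated (best write latency).
#4: dominated by #1 (read latency 2.3≤15.9, write latency 33.1≤44.7).
#5: not dominated.
#6: dominated by #1 (read latency 2.3≤18.6, write latency 33.1≤70.8).
#7: dominated by #3 (read latency 29.5≤42.7, write latency 5.7≤28.8).
#8: dominated by #1 (read latency 2.3≤26.2, write latency 33.1≤69.0).
#9: dominated by #1 (read latency 2.3≤44.7, write latency 33.1≤36.5).
#10: dominated by #3 (read latency 29.5≤37.8, write latency 5.7≤23.0).
Pareto-optimal: #1, #3, #5 → 3.

3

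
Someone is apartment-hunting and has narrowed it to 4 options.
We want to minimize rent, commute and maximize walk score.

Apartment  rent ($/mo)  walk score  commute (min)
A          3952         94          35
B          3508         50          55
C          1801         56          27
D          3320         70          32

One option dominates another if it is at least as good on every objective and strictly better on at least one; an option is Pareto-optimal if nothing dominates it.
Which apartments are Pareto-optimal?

A, C, D

A: not dominated (best walk score).
B: dominated by C (rent 1801≤3508, walk score 56≥50, commute 27≤55).
C: not dominated (best rent).
D: not dominated.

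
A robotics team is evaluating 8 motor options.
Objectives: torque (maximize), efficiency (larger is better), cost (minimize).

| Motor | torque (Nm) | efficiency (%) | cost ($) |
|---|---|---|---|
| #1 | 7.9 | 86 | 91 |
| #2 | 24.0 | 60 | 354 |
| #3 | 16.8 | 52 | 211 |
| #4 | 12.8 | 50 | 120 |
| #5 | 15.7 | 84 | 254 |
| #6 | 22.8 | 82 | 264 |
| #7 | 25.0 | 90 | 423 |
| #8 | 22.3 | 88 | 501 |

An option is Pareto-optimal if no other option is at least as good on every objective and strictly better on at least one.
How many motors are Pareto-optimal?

#1: not dominated (best cost).
#2: not dominated.
#3: not dominated.
#4: not dominated.
#5: not dominated.
#6: not dominated.
#7: not dominated (best torque).
#8: dominated by #7 (torque 25.0≥22.3, efficiency 90≥88, cost 423≤501).
Pareto-optimal: #1, #2, #3, #4, #5, #6, #7 → 7.

7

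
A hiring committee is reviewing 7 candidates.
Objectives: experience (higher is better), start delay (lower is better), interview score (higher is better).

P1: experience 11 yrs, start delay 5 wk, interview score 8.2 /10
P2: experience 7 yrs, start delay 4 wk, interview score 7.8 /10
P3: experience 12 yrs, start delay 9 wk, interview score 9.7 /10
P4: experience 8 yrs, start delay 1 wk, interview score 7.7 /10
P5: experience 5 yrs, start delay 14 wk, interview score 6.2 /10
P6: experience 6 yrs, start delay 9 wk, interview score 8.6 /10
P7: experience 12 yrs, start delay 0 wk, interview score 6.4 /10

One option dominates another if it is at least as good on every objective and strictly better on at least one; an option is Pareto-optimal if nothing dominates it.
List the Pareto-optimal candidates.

P1: not dominated.
P2: not dominated.
P3: not dominated (best interview score).
P4: not dominated.
P5: dominated by P1 (experience 11≥5, start delay 5≤14, interview score 8.2≥6.2).
P6: dominated by P3 (experience 12≥6, start delay 9≤9, interview score 9.7≥8.6).
P7: not dominated (best start delay).

P1, P2, P3, P4, P7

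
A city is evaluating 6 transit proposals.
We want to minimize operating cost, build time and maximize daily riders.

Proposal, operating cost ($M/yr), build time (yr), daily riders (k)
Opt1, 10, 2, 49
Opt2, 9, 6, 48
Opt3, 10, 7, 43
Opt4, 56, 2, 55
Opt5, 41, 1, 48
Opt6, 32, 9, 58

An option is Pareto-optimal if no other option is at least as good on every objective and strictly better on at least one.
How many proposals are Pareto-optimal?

Opt1: not dominated.
Opt2: not dominated (best operating cost).
Opt3: dominated by Opt1 (operating cost 10≤10, build time 2≤7, daily riders 49≥43).
Opt4: not dominated.
Opt5: not dominated (best build time).
Opt6: not dominated (best daily riders).
Pareto-optimal: Opt1, Opt2, Opt4, Opt5, Opt6 → 5.

5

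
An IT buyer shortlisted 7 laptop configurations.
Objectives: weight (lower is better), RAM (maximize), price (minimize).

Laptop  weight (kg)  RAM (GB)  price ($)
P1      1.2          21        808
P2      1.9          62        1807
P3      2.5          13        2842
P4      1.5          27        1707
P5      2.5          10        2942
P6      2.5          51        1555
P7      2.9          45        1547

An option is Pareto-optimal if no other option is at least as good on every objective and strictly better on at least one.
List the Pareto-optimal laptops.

P1, P2, P4, P6, P7

P1: not dominated (best weight).
P2: not dominated (best RAM).
P3: dominated by P1 (weight 1.2≤2.5, RAM 21≥13, price 808≤2842).
P4: not dominated.
P5: dominated by P1 (weight 1.2≤2.5, RAM 21≥10, price 808≤2942).
P6: not dominated.
P7: not dominated.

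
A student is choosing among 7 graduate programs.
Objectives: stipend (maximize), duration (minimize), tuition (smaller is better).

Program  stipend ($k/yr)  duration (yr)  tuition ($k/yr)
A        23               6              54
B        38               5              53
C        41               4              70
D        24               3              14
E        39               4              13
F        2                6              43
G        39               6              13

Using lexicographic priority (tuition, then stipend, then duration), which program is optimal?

E

First minimize tuition: best is 13, kept {E, G}.
Then maximize stipend: best is 39, kept {E, G}.
Then minimize duration: best is 4, kept {E}.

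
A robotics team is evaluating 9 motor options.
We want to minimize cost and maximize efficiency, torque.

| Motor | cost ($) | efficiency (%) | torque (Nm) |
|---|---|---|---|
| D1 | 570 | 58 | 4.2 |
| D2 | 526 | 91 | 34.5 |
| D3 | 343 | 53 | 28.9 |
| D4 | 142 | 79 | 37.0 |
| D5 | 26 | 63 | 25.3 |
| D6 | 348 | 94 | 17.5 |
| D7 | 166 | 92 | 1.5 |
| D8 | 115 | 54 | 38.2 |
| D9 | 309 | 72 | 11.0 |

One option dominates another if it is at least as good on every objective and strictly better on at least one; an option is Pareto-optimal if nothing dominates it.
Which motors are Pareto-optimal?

D1: dominated by D2 (cost 526≤570, efficiency 91≥58, torque 34.5≥4.2).
D2: not dominated.
D3: dominated by D4 (cost 142≤343, efficiency 79≥53, torque 37.0≥28.9).
D4: not dominated.
D5: not dominated (best cost).
D6: not dominated (best efficiency).
D7: not dominated.
D8: not dominated (best torque).
D9: dominated by D4 (cost 142≤309, efficiency 79≥72, torque 37.0≥11.0).

D2, D4, D5, D6, D7, D8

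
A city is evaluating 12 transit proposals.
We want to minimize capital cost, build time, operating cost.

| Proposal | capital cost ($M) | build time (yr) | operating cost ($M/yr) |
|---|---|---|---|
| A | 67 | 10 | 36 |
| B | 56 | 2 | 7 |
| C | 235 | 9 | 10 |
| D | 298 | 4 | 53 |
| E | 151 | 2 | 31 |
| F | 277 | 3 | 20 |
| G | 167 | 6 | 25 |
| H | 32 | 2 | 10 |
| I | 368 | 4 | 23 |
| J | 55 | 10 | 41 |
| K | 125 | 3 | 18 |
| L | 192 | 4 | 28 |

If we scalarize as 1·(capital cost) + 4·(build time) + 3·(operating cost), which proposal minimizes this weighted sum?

A: 1·67 + 4·10 + 3·36 = 215
B: 1·56 + 4·2 + 3·7 = 85
C: 1·235 + 4·9 + 3·10 = 301
D: 1·298 + 4·4 + 3·53 = 473
E: 1·151 + 4·2 + 3·31 = 252
F: 1·277 + 4·3 + 3·20 = 349
G: 1·167 + 4·6 + 3·25 = 266
H: 1·32 + 4·2 + 3·10 = 70
I: 1·368 + 4·4 + 3·23 = 453
J: 1·55 + 4·10 + 3·41 = 218
K: 1·125 + 4·3 + 3·18 = 191
L: 1·192 + 4·4 + 3·28 = 292
Lowest: H at 70.

H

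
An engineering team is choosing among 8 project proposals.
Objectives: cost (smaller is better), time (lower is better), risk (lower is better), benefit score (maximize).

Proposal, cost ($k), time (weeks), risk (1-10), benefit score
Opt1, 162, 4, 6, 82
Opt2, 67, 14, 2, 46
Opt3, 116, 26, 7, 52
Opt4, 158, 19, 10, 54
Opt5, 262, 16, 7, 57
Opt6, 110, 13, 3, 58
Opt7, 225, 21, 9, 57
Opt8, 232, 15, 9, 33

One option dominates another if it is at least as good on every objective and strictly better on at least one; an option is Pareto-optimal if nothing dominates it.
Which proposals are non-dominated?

Opt1: not dominated (best time).
Opt2: not dominated (best cost).
Opt3: dominated by Opt6 (cost 110≤116, time 13≤26, risk 3≤7, benefit score 58≥52).
Opt4: dominated by Opt6 (cost 110≤158, time 13≤19, risk 3≤10, benefit score 58≥54).
Opt5: dominated by Opt1 (cost 162≤262, time 4≤16, risk 6≤7, benefit score 82≥57).
Opt6: not dominated.
Opt7: dominated by Opt1 (cost 162≤225, time 4≤21, risk 6≤9, benefit score 82≥57).
Opt8: dominated by Opt1 (cost 162≤232, time 4≤15, risk 6≤9, benefit score 82≥33).

Opt1, Opt2, Opt6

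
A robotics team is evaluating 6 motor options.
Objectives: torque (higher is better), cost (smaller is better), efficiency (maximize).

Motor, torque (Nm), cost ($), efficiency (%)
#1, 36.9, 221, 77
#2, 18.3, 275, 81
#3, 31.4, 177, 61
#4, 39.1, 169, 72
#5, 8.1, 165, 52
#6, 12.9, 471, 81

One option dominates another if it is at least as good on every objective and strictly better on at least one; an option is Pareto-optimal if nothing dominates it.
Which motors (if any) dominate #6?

#2: torque 18.3≥12.9, cost 275≤471, efficiency 81≥81 — dominates #6.
Others (#1, #3, #4, #5) are each worse than #6 on at least one objective.

#2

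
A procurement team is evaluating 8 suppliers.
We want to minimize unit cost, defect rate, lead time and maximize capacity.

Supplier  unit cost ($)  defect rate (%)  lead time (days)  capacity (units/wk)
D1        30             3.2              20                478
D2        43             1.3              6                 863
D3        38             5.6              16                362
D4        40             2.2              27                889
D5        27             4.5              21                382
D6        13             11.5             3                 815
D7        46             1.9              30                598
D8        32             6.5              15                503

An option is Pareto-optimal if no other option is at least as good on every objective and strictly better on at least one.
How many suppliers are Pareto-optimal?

7

D1: not dominated.
D2: not dominated (best defect rate).
D3: not dominated.
D4: not dominated (best capacity).
D5: not dominated.
D6: not dominated (best unit cost).
D7: dominated by D2 (unit cost 43≤46, defect rate 1.3≤1.9, lead time 6≤30, capacity 863≥598).
D8: not dominated.
Pareto-optimal: D1, D2, D3, D4, D5, D6, D8 → 7.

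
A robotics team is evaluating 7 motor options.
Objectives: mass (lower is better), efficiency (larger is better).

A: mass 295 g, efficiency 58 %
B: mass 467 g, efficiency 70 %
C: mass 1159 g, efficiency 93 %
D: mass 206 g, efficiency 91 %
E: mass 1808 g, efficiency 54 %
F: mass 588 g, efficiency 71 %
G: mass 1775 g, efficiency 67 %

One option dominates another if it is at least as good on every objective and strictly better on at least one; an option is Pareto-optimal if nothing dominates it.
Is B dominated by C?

C vs B: C is worse on mass (1159 vs 467), so it does not dominate B.

No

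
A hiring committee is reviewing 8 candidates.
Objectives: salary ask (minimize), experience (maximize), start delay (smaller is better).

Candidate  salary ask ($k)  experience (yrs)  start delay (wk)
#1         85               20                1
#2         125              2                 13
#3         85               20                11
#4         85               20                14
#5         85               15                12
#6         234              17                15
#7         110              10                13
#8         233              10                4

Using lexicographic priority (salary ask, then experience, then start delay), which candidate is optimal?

#1

First minimize salary ask: best is 85, kept {#1, #3, #4, #5}.
Then maximize experience: best is 20, kept {#1, #3, #4}.
Then minimize start delay: best is 1, kept {#1}.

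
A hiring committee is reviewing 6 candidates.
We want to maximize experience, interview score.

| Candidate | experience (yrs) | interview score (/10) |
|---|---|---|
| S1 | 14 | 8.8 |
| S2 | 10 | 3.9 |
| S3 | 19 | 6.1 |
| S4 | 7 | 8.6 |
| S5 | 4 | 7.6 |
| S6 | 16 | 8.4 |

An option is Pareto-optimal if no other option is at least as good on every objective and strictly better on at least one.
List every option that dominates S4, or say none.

S1: experience 14≥7, interview score 8.8≥8.6 — dominates S4.
Others (S2, S3, S5, S6) are each worse than S4 on at least one objective.

S1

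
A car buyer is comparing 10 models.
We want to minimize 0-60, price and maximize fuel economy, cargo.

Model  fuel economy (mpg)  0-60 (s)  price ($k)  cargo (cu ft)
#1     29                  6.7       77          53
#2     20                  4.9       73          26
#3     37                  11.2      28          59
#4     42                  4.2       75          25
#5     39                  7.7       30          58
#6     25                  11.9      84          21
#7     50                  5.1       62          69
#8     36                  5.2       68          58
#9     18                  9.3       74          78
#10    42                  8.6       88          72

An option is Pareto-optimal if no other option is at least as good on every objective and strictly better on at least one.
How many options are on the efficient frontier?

7

#1: dominated by #7 (fuel economy 50≥29, 0-60 5.1≤6.7, price 62≤77, cargo 69≥53).
#2: not dominated.
#3: not dominated (best price).
#4: not dominated (best 0-60).
#5: not dominated.
#6: dominated by #1 (fuel economy 29≥25, 0-60 6.7≤11.9, price 77≤84, cargo 53≥21).
#7: not dominated (best fuel economy).
#8: dominated by #7 (fuel economy 50≥36, 0-60 5.1≤5.2, price 62≤68, cargo 69≥58).
#9: not dominated (best cargo).
#10: not dominated.
Pareto-optimal: #2, #3, #4, #5, #7, #9, #10 → 7.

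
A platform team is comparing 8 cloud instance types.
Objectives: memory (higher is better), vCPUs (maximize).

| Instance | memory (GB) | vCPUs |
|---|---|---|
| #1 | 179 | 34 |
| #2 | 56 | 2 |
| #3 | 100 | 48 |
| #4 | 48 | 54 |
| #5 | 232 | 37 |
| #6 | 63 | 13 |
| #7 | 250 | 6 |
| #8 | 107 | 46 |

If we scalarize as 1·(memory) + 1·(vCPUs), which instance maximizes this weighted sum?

#5

#1: 1·179 + 1·34 = 213
#2: 1·56 + 1·2 = 58
#3: 1·100 + 1·48 = 148
#4: 1·48 + 1·54 = 102
#5: 1·232 + 1·37 = 269
#6: 1·63 + 1·13 = 76
#7: 1·250 + 1·6 = 256
#8: 1·107 + 1·46 = 153
Highest: #5 at 269.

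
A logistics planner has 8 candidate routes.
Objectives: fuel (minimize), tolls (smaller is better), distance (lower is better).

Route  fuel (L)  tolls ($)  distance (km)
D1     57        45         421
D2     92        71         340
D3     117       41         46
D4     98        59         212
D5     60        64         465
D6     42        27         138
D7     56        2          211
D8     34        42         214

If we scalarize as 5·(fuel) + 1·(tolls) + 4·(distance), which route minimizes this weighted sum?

D6

D1: 5·57 + 1·45 + 4·421 = 2014
D2: 5·92 + 1·71 + 4·340 = 1891
D3: 5·117 + 1·41 + 4·46 = 810
D4: 5·98 + 1·59 + 4·212 = 1397
D5: 5·60 + 1·64 + 4·465 = 2224
D6: 5·42 + 1·27 + 4·138 = 789
D7: 5·56 + 1·2 + 4·211 = 1126
D8: 5·34 + 1·42 + 4·214 = 1068
Lowest: D6 at 789.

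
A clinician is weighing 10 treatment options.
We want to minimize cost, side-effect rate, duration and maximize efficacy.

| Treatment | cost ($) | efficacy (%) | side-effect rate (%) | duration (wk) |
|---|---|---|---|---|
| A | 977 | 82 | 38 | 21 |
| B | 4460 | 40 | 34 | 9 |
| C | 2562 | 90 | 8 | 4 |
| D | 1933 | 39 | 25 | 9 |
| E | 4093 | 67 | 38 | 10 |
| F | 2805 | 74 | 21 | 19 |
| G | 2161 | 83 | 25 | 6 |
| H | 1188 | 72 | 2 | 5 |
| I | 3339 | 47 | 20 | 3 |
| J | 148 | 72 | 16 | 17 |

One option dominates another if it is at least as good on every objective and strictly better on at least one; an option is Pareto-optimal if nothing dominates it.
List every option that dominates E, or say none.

C, G, H

C: cost 2562≤4093, efficacy 90≥67, side-effect rate 8≤38, duration 4≤10 — dominates E.
G: cost 2161≤4093, efficacy 83≥67, side-effect rate 25≤38, duration 6≤10 — dominates E.
H: cost 1188≤4093, efficacy 72≥67, side-effect rate 2≤38, duration 5≤10 — dominates E.
Others (A, B, D, F, I, J) are each worse than E on at least one objective.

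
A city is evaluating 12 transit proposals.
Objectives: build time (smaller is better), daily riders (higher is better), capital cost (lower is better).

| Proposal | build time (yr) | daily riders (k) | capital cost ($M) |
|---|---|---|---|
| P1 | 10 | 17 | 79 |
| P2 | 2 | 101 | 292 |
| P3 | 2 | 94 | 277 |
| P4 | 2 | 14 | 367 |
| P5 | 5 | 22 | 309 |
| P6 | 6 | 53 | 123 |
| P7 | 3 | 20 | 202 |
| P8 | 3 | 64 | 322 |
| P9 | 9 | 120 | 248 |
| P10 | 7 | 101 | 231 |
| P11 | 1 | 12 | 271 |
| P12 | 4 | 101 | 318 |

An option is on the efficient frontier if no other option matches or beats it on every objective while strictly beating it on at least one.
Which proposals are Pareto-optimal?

P1: not dominated (best capital cost).
P2: not dominated.
P3: not dominated.
P4: dominated by P2 (build time 2≤2, daily riders 101≥14, capital cost 292≤367).
P5: dominated by P2 (build time 2≤5, daily riders 101≥22, capital cost 292≤309).
P6: not dominated.
P7: not dominated.
P8: dominated by P2 (build time 2≤3, daily riders 101≥64, capital cost 292≤322).
P9: not dominated (best daily riders).
P10: not dominated.
P11: not dominated (best build time).
P12: dominated by P2 (build time 2≤4, daily riders 101≥101, capital cost 292≤318).

P1, P2, P3, P6, P7, P9, P10, P11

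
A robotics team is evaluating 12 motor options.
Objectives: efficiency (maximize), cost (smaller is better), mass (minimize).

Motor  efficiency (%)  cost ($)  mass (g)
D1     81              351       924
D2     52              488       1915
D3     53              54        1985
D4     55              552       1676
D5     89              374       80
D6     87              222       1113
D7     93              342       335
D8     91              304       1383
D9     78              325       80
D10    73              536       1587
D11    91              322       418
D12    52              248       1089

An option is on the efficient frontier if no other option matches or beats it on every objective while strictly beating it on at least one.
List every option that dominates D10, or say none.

D1, D5, D6, D7, D8, D9, D11

D1: efficiency 81≥73, cost 351≤536, mass 924≤1587 — dominates D10.
D5: efficiency 89≥73, cost 374≤536, mass 80≤1587 — dominates D10.
D6: efficiency 87≥73, cost 222≤536, mass 1113≤1587 — dominates D10.
D7: efficiency 93≥73, cost 342≤536, mass 335≤1587 — dominates D10.
D8: efficiency 91≥73, cost 304≤536, mass 1383≤1587 — dominates D10.
D9: efficiency 78≥73, cost 325≤536, mass 80≤1587 — dominates D10.
D11: efficiency 91≥73, cost 322≤536, mass 418≤1587 — dominates D10.
Others (D2, D3, D4, D12) are each worse than D10 on at least one objective.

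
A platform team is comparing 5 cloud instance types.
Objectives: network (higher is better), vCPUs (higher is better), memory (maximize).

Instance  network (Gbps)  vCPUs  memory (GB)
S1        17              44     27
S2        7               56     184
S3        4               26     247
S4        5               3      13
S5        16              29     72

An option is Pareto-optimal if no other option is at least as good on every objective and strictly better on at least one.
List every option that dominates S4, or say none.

S1, S2, S5

S1: network 17≥5, vCPUs 44≥3, memory 27≥13 — dominates S4.
S2: network 7≥5, vCPUs 56≥3, memory 184≥13 — dominates S4.
S5: network 16≥5, vCPUs 29≥3, memory 72≥13 — dominates S4.
Others (S3) are each worse than S4 on at least one objective.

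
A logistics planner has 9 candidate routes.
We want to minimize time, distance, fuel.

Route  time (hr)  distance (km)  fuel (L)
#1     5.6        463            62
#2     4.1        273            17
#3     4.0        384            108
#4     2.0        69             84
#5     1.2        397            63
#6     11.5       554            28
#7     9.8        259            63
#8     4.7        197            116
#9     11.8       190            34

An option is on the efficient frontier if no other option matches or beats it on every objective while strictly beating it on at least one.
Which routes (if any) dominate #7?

none

#1: worse on distance (463 vs 259).
#2: worse on distance (273 vs 259).
#3: worse on distance (384 vs 259).
#4: worse on fuel (84 vs 63).
#5: worse on distance (397 vs 259).
#6: worse on time (11.5 vs 9.8).
#8: worse on fuel (116 vs 63).
#9: worse on time (11.8 vs 9.8).
No option dominates #7.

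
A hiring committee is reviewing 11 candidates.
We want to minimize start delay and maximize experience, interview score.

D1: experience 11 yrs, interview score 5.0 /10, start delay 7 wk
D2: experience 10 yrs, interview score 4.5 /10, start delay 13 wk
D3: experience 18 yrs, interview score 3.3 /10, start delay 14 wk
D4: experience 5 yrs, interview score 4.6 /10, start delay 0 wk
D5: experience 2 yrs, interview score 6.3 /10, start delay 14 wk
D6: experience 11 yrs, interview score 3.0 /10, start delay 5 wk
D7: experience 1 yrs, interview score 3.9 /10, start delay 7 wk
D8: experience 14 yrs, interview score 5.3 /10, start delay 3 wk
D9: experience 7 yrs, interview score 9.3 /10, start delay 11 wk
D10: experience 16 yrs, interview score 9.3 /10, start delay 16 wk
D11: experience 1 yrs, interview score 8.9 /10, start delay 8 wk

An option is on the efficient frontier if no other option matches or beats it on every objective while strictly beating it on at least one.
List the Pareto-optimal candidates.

D3, D4, D8, D9, D10, D11

D1: dominated by D8 (experience 14≥11, interview score 5.3≥5.0, start delay 3≤7).
D2: dominated by D1 (experience 11≥10, interview score 5.0≥4.5, start delay 7≤13).
D3: not dominated (best experience).
D4: not dominated (best start delay).
D5: dominated by D9 (experience 7≥2, interview score 9.3≥6.3, start delay 11≤14).
D6: dominated by D8 (experience 14≥11, interview score 5.3≥3.0, start delay 3≤5).
D7: dominated by D1 (experience 11≥1, interview score 5.0≥3.9, start delay 7≤7).
D8: not dominated.
D9: not dominated.
D10: not dominated.
D11: not dominated.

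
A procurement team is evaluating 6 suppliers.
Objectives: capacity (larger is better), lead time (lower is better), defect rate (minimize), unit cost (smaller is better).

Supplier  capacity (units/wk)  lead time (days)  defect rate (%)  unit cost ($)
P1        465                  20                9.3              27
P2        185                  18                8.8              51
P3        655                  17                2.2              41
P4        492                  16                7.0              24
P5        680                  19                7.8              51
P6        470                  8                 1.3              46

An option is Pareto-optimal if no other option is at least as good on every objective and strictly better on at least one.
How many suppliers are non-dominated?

P1: dominated by P4 (capacity 492≥465, lead time 16≤20, defect rate 7.0≤9.3, unit cost 24≤27).
P2: dominated by P3 (capacity 655≥185, lead time 17≤18, defect rate 2.2≤8.8, unit cost 41≤51).
P3: not dominated.
P4: not dominated (best unit cost).
P5: not dominated (best capacity).
P6: not dominated (best lead time).
Pareto-optimal: P3, P4, P5, P6 → 4.

4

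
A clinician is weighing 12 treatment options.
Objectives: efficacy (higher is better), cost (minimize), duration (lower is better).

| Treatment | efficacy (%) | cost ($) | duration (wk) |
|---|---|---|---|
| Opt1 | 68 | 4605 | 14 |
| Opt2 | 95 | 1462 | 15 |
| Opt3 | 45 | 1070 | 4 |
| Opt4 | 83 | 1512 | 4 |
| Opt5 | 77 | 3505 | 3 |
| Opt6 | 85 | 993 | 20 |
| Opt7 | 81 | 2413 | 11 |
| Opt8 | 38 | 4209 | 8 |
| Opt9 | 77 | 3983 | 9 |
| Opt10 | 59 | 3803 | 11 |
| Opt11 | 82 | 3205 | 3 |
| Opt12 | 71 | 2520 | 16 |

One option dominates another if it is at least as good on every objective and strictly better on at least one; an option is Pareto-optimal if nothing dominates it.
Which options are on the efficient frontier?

Opt2, Opt3, Opt4, Opt6, Opt11

Opt1: dominated by Opt4 (efficacy 83≥68, cost 1512≤4605, duration 4≤14).
Opt2: not dominated (best efficacy).
Opt3: not dominated.
Opt4: not dominated.
Opt5: dominated by Opt11 (efficacy 82≥77, cost 3205≤3505, duration 3≤3).
Opt6: not dominated (best cost).
Opt7: dominated by Opt4 (efficacy 83≥81, cost 1512≤2413, duration 4≤11).
Opt8: dominated by Opt3 (efficacy 45≥38, cost 1070≤4209, duration 4≤8).
Opt9: dominated by Opt4 (efficacy 83≥77, cost 1512≤3983, duration 4≤9).
Opt10: dominated by Opt4 (efficacy 83≥59, cost 1512≤3803, duration 4≤11).
Opt11: not dominated.
Opt12: dominated by Opt2 (efficacy 95≥71, cost 1462≤2520, duration 15≤16).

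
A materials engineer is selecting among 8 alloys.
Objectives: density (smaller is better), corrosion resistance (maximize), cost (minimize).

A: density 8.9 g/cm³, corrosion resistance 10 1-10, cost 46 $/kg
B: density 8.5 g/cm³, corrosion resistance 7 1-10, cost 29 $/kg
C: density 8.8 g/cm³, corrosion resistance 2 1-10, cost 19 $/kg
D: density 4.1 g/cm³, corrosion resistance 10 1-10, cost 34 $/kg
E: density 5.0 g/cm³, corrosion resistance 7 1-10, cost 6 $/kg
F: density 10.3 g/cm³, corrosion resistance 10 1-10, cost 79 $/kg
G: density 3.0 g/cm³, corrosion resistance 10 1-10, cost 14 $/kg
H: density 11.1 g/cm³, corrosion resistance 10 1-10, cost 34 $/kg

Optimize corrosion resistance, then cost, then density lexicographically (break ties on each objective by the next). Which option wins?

G

First maximize corrosion resistance: best is 10, kept {A, D, F, G, H}.
Then minimize cost: best is 14, kept {G}.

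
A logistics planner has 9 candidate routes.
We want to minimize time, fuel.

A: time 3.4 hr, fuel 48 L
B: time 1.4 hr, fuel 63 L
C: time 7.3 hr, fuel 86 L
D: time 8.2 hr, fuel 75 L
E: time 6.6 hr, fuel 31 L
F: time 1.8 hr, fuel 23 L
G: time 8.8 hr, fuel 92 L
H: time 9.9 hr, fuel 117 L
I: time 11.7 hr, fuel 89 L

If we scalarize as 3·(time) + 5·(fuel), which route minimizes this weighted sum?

F

A: 3·3.4 + 5·48 = 250.2
B: 3·1.4 + 5·63 = 319.2
C: 3·7.3 + 5·86 = 451.9
D: 3·8.2 + 5·75 = 399.6
E: 3·6.6 + 5·31 = 174.8
F: 3·1.8 + 5·23 = 120.4
G: 3·8.8 + 5·92 = 486.4
H: 3·9.9 + 5·117 = 614.7
I: 3·11.7 + 5·89 = 480.1
Lowest: F at 120.4.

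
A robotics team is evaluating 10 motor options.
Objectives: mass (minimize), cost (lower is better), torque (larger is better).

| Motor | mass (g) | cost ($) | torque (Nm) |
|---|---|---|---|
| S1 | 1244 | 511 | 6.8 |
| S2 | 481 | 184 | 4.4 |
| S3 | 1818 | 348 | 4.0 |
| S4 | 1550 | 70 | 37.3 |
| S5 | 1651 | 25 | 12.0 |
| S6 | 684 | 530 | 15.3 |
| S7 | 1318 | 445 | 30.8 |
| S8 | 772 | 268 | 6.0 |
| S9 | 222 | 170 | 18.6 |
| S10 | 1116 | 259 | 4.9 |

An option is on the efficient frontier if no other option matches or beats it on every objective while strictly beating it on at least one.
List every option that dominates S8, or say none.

S9

S9: mass 222≤772, cost 170≤268, torque 18.6≥6.0 — dominates S8.
Others (S1, S2, S3, S4, S5, S6, S7, S10) are each worse than S8 on at least one objective.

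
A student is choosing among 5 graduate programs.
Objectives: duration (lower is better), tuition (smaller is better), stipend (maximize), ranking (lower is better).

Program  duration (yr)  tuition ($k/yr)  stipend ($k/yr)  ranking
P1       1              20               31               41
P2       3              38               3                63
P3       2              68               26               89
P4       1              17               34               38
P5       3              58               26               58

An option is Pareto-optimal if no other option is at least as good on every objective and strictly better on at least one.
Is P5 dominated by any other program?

Yes

P1 vs P5: duration 1≤3, tuition 20≤58, stipend 31≥26, ranking 41≤58 — P1 is at least as good on every objective and strictly better on at least one, so P1 dominates P5.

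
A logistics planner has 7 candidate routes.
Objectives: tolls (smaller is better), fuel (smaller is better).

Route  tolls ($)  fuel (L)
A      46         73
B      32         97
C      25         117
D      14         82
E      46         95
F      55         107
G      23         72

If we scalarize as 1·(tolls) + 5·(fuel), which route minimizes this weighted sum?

A: 1·46 + 5·73 = 411
B: 1·32 + 5·97 = 517
C: 1·25 + 5·117 = 610
D: 1·14 + 5·82 = 424
E: 1·46 + 5·95 = 521
F: 1·55 + 5·107 = 590
G: 1·23 + 5·72 = 383
Lowest: G at 383.

G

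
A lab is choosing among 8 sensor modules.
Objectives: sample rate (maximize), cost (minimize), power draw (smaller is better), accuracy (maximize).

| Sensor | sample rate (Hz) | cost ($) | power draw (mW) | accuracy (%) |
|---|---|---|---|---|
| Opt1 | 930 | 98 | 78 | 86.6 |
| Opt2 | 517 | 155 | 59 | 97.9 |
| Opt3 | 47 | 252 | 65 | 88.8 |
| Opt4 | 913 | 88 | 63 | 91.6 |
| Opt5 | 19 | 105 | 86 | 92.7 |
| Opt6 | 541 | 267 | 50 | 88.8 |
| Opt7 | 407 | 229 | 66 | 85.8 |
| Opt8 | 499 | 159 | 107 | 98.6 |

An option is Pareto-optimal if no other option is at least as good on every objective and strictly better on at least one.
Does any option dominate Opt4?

No

Opt1: worse on cost (98 vs 88).
Opt2: worse on sample rate (517 vs 913).
Opt3: worse on sample rate (47 vs 913).
Opt5: worse on sample rate (19 vs 913).
Opt6: worse on sample rate (541 vs 913).
Opt7: worse on sample rate (407 vs 913).
Opt8: worse on sample rate (499 vs 913).
No option is at least as good as Opt4 on every objective and strictly better on one.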